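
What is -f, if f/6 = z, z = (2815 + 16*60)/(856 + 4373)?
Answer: -7550/1743 ≈ -4.3316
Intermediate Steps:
z = 3775/5229 (z = (2815 + 960)/5229 = 3775*(1/5229) = 3775/5229 ≈ 0.72194)
f = 7550/1743 (f = 6*(3775/5229) = 7550/1743 ≈ 4.3316)
-f = -1*7550/1743 = -7550/1743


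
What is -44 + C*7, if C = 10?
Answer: 26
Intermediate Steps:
-44 + C*7 = -44 + 10*7 = -44 + 70 = 26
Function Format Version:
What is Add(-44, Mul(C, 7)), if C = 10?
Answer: 26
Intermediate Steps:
Add(-44, Mul(C, 7)) = Add(-44, Mul(10, 7)) = Add(-44, 70) = 26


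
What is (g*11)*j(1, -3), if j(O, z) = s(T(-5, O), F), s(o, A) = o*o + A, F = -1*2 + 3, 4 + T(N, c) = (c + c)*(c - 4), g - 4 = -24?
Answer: -22220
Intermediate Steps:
g = -20 (g = 4 - 24 = -20)
T(N, c) = -4 + 2*c*(-4 + c) (T(N, c) = -4 + (c + c)*(c - 4) = -4 + (2*c)*(-4 + c) = -4 + 2*c*(-4 + c))
F = 1 (F = -2 + 3 = 1)
s(o, A) = A + o**2 (s(o, A) = o**2 + A = A + o**2)
j(O, z) = 1 + (-4 - 8*O + 2*O**2)**2
(g*11)*j(1, -3) = (-20*11)*(1 + 4*(2 - 1*1**2 + 4*1)**2) = -220*(1 + 4*(2 - 1*1 + 4)**2) = -220*(1 + 4*(2 - 1 + 4)**2) = -220*(1 + 4*5**2) = -220*(1 + 4*25) = -220*(1 + 100) = -220*101 = -22220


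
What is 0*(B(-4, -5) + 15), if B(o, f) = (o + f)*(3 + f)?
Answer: 0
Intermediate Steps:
B(o, f) = (3 + f)*(f + o) (B(o, f) = (f + o)*(3 + f) = (3 + f)*(f + o))
0*(B(-4, -5) + 15) = 0*(((-5)² + 3*(-5) + 3*(-4) - 5*(-4)) + 15) = 0*((25 - 15 - 12 + 20) + 15) = 0*(18 + 15) = 0*33 = 0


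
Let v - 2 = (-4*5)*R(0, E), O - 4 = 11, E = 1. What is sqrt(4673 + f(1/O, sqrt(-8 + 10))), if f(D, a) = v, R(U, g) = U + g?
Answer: 7*sqrt(95) ≈ 68.228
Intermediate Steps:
O = 15 (O = 4 + 11 = 15)
v = -18 (v = 2 + (-4*5)*(0 + 1) = 2 - 20*1 = 2 - 20 = -18)
f(D, a) = -18
sqrt(4673 + f(1/O, sqrt(-8 + 10))) = sqrt(4673 - 18) = sqrt(4655) = 7*sqrt(95)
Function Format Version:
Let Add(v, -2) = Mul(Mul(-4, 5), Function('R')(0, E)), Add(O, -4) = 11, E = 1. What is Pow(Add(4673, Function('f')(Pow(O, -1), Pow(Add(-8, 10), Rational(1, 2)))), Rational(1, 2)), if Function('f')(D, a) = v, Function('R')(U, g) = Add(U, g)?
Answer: Mul(7, Pow(95, Rational(1, 2))) ≈ 68.228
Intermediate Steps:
O = 15 (O = Add(4, 11) = 15)
v = -18 (v = Add(2, Mul(Mul(-4, 5), Add(0, 1))) = Add(2, Mul(-20, 1)) = Add(2, -20) = -18)
Function('f')(D, a) = -18
Pow(Add(4673, Function('f')(Pow(O, -1), Pow(Add(-8, 10), Rational(1, 2)))), Rational(1, 2)) = Pow(Add(4673, -18), Rational(1, 2)) = Pow(4655, Rational(1, 2)) = Mul(7, Pow(95, Rational(1, 2)))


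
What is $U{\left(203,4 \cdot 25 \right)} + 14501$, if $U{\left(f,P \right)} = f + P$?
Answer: $14804$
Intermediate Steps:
$U{\left(f,P \right)} = P + f$
$U{\left(203,4 \cdot 25 \right)} + 14501 = \left(4 \cdot 25 + 203\right) + 14501 = \left(100 + 203\right) + 14501 = 303 + 14501 = 14804$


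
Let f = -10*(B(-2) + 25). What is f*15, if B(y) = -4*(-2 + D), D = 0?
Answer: -4950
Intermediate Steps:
B(y) = 8 (B(y) = -4*(-2 + 0) = -4*(-2) = 8)
f = -330 (f = -10*(8 + 25) = -10*33 = -330)
f*15 = -330*15 = -4950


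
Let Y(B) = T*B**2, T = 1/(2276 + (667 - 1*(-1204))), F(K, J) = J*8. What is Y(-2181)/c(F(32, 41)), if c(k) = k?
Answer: 4756761/1360216 ≈ 3.4971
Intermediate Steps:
F(K, J) = 8*J
T = 1/4147 (T = 1/(2276 + (667 + 1204)) = 1/(2276 + 1871) = 1/4147 ≈ 0.00024114)
Y(B) = B**2/4147
Y(-2181)/c(F(32, 41)) = ((1/4147)*(-2181)**2)/((8*41)) = ((1/4147)*4756761)/328 = (4756761/4147)*(1/328) = 4756761/1360216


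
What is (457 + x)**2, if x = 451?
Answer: 824464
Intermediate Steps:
(457 + x)**2 = (457 + 451)**2 = 908**2 = 824464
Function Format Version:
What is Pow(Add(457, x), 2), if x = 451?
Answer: 824464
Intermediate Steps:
Pow(Add(457, x), 2) = Pow(Add(457, 451), 2) = Pow(908, 2) = 824464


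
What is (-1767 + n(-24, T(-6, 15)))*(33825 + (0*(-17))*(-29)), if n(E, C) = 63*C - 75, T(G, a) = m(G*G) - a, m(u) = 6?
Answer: -81484425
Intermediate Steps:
T(G, a) = 6 - a
n(E, C) = -75 + 63*C
(-1767 + n(-24, T(-6, 15)))*(33825 + (0*(-17))*(-29)) = (-1767 + (-75 + 63*(6 - 1*15)))*(33825 + (0*(-17))*(-29)) = (-1767 + (-75 + 63*(6 - 15)))*(33825 + 0*(-29)) = (-1767 + (-75 + 63*(-9)))*(33825 + 0) = (-1767 + (-75 - 567))*33825 = (-1767 - 642)*33825 = -2409*33825 = -81484425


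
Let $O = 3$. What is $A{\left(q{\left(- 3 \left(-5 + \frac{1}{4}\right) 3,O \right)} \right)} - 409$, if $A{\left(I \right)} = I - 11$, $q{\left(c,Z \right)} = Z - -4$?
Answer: $-413$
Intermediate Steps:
$q{\left(c,Z \right)} = 4 + Z$ ($q{\left(c,Z \right)} = Z + 4 = 4 + Z$)
$A{\left(I \right)} = -11 + I$
$A{\left(q{\left(- 3 \left(-5 + \frac{1}{4}\right) 3,O \right)} \right)} - 409 = \left(-11 + \left(4 + 3\right)\right) - 409 = \left(-11 + 7\right) - 409 = -4 - 409 = -413$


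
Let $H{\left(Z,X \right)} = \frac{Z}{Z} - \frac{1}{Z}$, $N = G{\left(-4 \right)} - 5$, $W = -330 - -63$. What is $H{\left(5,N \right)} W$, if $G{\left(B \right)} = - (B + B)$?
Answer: $- \frac{1068}{5} \approx -213.6$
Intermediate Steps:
$G{\left(B \right)} = - 2 B$
$W = -267$ ($W = -330 + 63 = -267$)
$N = 3$ ($N = \left(-2\right) \left(-4\right) - 5 = 8 - 5 = 3$)
$H{\left(Z,X \right)} = 1 - \frac{1}{Z}$
$H{\left(5,N \right)} W = \frac{-1 + 5}{5} \left(-267\right) = \frac{1}{5} \cdot 4 \left(-267\right) = \frac{4}{5} \left(-267\right) = - \frac{1068}{5}$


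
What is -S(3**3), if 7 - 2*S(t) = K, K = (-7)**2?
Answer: 21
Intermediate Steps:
K = 49
S(t) = -21 (S(t) = 7/2 - 1/2*49 = 7/2 - 49/2 = -21)
-S(3**3) = -1*(-21) = 21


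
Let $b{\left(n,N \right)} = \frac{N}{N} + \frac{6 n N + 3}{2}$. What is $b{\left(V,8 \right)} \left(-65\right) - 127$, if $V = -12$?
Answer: $\frac{36861}{2} \approx 18431.0$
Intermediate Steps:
$b{\left(n,N \right)} = \frac{5}{2} + 3 N n$ ($b{\left(n,N \right)} = 1 + \left(6 N n + 3\right) \frac{1}{2} = 1 + \left(3 + 6 N n\right) \frac{1}{2} = 1 + \left(\frac{3}{2} + 3 N n\right) = \frac{5}{2} + 3 N n$)
$b{\left(V,8 \right)} \left(-65\right) - 127 = \left(\frac{5}{2} + 3 \cdot 8 \left(-12\right)\right) \left(-65\right) - 127 = \left(\frac{5}{2} - 288\right) \left(-65\right) - 127 = \left(- \frac{571}{2}\right) \left(-65\right) - 127 = \frac{37115}{2} - 127 = \frac{36861}{2}$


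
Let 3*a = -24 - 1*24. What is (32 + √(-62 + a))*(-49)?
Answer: -1568 - 49*I*√78 ≈ -1568.0 - 432.76*I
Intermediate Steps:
a = -16 (a = (-24 - 1*24)/3 = (-24 - 24)/3 = (⅓)*(-48) = -16)
(32 + √(-62 + a))*(-49) = (32 + √(-62 - 16))*(-49) = (32 + √(-78))*(-49) = (32 + I*√78)*(-49) = -1568 - 49*I*√78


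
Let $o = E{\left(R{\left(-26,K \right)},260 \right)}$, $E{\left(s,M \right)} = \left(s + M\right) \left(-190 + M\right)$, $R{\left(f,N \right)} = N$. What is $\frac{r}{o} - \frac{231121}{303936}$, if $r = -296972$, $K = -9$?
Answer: $- \frac{47160638881}{2670077760} \approx -17.663$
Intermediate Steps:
$E{\left(s,M \right)} = \left(-190 + M\right) \left(M + s\right)$ ($E{\left(s,M \right)} = \left(M + s\right) \left(-190 + M\right) = \left(-190 + M\right) \left(M + s\right)$)
$o = 17570$ ($o = 260^{2} - 49400 - -1710 + 260 \left(-9\right) = 67600 - 49400 + 1710 - 2340 = 17570$)
$\frac{r}{o} - \frac{231121}{303936} = - \frac{296972}{17570} - \frac{231121}{303936} = \left(-296972\right) \frac{1}{17570} - \frac{231121}{303936} = - \frac{148486}{8785} - \frac{231121}{303936} = - \frac{47160638881}{2670077760}$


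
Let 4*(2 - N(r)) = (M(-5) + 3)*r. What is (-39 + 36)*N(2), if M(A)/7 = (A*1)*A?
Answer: 261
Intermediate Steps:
M(A) = 7*A**2 (M(A) = 7*((A*1)*A) = 7*(A*A) = 7*A**2)
N(r) = 2 - 89*r/2 (N(r) = 2 - (7*(-5)**2 + 3)*r/4 = 2 - (7*25 + 3)*r/4 = 2 - (175 + 3)*r/4 = 2 - 89*r/2)
(-39 + 36)*N(2) = (-39 + 36)*(2 - 89/2*2) = -3*(2 - 89) = -3*(-87) = 261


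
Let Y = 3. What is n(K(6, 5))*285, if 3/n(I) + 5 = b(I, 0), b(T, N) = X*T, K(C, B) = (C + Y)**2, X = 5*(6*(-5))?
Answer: -171/2431 ≈ -0.070341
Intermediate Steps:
X = -150 (X = 5*(-30) = -150)
K(C, B) = (3 + C)**2 (K(C, B) = (C + 3)**2 = (3 + C)**2)
b(T, N) = -150*T
n(I) = 3/(-5 - 150*I)
n(K(6, 5))*285 = (3/(5*(-1 - 30*(3 + 6)**2)))*285 = (3/(5*(-1 - 30*9**2)))*285 = (3/(5*(-1 - 30*81)))*285 = (3/(5*(-1 - 2430)))*285 = ((3/5)/(-2431))*285 = ((3/5)*(-1/2431))*285 = -3/12155*285 = -171/2431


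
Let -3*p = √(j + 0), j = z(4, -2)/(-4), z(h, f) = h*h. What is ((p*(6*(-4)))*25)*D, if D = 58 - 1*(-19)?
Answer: 30800*I ≈ 30800.0*I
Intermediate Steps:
z(h, f) = h²
j = -4 (j = 4²/(-4) = 16*(-¼) = -4)
D = 77 (D = 58 + 19 = 77)
p = -2*I/3 (p = -√(-4 + 0)/3 = -2*I/3 ≈ -0.66667*I)
((p*(6*(-4)))*25)*D = (((-2*I/3)*(6*(-4)))*25)*77 = ((-2*I/3*(-24))*25)*77 = ((16*I)*25)*77 = (400*I)*77 = 30800*I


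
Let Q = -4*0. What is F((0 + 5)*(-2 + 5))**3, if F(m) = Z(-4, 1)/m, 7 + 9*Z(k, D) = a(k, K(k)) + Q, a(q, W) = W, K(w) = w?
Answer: -1331/2460375 ≈ -0.00054097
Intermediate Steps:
Q = 0
Z(k, D) = -7/9 + k/9 (Z(k, D) = -7/9 + (k + 0)/9 = -7/9 + k/9)
F(m) = -11/(9*m) (F(m) = (-7/9 + (1/9)*(-4))/m = (-7/9 - 4/9)/m = -11/(9*m))
F((0 + 5)*(-2 + 5))**3 = (-11*1/((0 + 5)*(-2 + 5))/9)**3 = (-11/(9*(5*3)))**3 = (-11/9/15)**3 = (-11/9*1/15)**3 = (-11/135)**3 = -1331/2460375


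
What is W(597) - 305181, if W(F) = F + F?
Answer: -303987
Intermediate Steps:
W(F) = 2*F
W(597) - 305181 = 2*597 - 305181 = 1194 - 305181 = -303987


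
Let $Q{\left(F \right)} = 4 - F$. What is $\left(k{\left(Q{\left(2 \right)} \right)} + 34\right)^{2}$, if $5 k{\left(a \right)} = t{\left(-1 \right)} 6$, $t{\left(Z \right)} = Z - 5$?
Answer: $\frac{17956}{25} \approx 718.24$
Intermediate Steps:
$t{\left(Z \right)} = -5 + Z$ ($t{\left(Z \right)} = Z - 5 = -5 + Z$)
$k{\left(a \right)} = - \frac{36}{5}$ ($k{\left(a \right)} = \frac{\left(-5 - 1\right) 6}{5} = \frac{\left(-6\right) 6}{5} = \frac{1}{5} \left(-36\right) = - \frac{36}{5}$)
$\left(k{\left(Q{\left(2 \right)} \right)} + 34\right)^{2} = \left(- \frac{36}{5} + 34\right)^{2} = \left(\frac{134}{5}\right)^{2} = \frac{17956}{25}$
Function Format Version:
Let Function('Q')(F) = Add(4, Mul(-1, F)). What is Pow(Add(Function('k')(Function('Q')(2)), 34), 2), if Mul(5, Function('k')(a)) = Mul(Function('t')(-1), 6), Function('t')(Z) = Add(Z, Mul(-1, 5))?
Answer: Rational(17956, 25) ≈ 718.24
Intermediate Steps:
Function('t')(Z) = Add(-5, Z) (Function('t')(Z) = Add(Z, -5) = Add(-5, Z))
Function('k')(a) = Rational(-36, 5) (Function('k')(a) = Mul(Rational(1, 5), Mul(Add(-5, -1), 6)) = Mul(Rational(1, 5), Mul(-6, 6)) = Mul(Rational(1, 5), -36) = Rational(-36, 5))
Pow(Add(Function('k')(Function('Q')(2)), 34), 2) = Pow(Add(Rational(-36, 5), 34), 2) = Pow(Rational(134, 5), 2) = Rational(17956, 25)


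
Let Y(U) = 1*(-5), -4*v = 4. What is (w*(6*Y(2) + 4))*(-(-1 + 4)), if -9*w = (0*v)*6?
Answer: 0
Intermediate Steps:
v = -1 (v = -¼*4 = -1)
Y(U) = -5
w = 0 (w = -0*(-1)*6/9 = -0*6 = -⅑*0 = 0)
(w*(6*Y(2) + 4))*(-(-1 + 4)) = (0*(6*(-5) + 4))*(-(-1 + 4)) = (0*(-30 + 4))*(-1*3) = (0*(-26))*(-3) = 0*(-3) = 0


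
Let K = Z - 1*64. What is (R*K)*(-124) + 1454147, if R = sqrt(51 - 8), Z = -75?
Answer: 1454147 + 17236*sqrt(43) ≈ 1.5672e+6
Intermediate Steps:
R = sqrt(43) ≈ 6.5574
K = -139 (K = -75 - 1*64 = -75 - 64 = -139)
(R*K)*(-124) + 1454147 = (sqrt(43)*(-139))*(-124) + 1454147 = -139*sqrt(43)*(-124) + 1454147 = 17236*sqrt(43) + 1454147 = 1454147 + 17236*sqrt(43)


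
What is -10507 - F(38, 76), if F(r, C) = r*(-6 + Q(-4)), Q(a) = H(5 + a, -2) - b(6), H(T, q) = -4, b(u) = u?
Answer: -9899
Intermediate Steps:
Q(a) = -10 (Q(a) = -4 - 1*6 = -4 - 6 = -10)
F(r, C) = -16*r (F(r, C) = r*(-6 - 10) = r*(-16) = -16*r)
-10507 - F(38, 76) = -10507 - (-16)*38 = -10507 - 1*(-608) = -10507 + 608 = -9899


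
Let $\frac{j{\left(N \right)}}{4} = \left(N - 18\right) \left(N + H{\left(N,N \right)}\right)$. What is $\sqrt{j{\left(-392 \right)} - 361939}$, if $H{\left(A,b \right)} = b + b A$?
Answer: $i \sqrt{251085139} \approx 15846.0 i$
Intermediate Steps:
$H{\left(A,b \right)} = b + A b$
$j{\left(N \right)} = 4 \left(-18 + N\right) \left(N + N \left(1 + N\right)\right)$ ($j{\left(N \right)} = 4 \left(N - 18\right) \left(N + N \left(1 + N\right)\right) = 4 \left(-18 + N\right) \left(N + N \left(1 + N\right)\right)$)
$\sqrt{j{\left(-392 \right)} - 361939} = \sqrt{4 \left(-392\right) \left(-36 + \left(-392\right)^{2} - -6272\right) - 361939} = \sqrt{4 \left(-392\right) \left(-36 + 153664 + 6272\right) - 361939} = \sqrt{4 \left(-392\right) 159900 - 361939} = \sqrt{-250723200 - 361939} = \sqrt{-251085139} = i \sqrt{251085139}$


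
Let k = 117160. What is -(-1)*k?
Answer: 117160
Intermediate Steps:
-(-1)*k = -(-1)*117160 = -1*(-117160) = 117160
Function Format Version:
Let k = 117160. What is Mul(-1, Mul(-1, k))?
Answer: 117160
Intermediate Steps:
Mul(-1, Mul(-1, k)) = Mul(-1, Mul(-1, 117160)) = Mul(-1, -117160) = 117160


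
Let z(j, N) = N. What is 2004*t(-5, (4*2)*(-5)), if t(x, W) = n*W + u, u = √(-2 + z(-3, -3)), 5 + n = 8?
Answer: -240480 + 2004*I*√5 ≈ -2.4048e+5 + 4481.1*I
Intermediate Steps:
n = 3 (n = -5 + 8 = 3)
u = I*√5 (u = √(-2 - 3) = √(-5) = I*√5 ≈ 2.2361*I)
t(x, W) = 3*W + I*√5
2004*t(-5, (4*2)*(-5)) = 2004*(3*((4*2)*(-5)) + I*√5) = 2004*(3*(8*(-5)) + I*√5) = 2004*(3*(-40) + I*√5) = 2004*(-120 + I*√5) = -240480 + 2004*I*√5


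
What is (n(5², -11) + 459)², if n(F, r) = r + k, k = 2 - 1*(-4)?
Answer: 206116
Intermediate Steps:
k = 6 (k = 2 + 4 = 6)
n(F, r) = 6 + r (n(F, r) = r + 6 = 6 + r)
(n(5², -11) + 459)² = ((6 - 11) + 459)² = (-5 + 459)² = 454² = 206116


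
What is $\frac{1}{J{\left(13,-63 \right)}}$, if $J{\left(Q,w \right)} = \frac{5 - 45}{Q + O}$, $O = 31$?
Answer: $- \frac{11}{10} \approx -1.1$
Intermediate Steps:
$J{\left(Q,w \right)} = - \frac{40}{31 + Q}$ ($J{\left(Q,w \right)} = \frac{5 - 45}{Q + 31} = - \frac{40}{31 + Q}$)
$\frac{1}{J{\left(13,-63 \right)}} = \frac{1}{\left(-40\right) \frac{1}{31 + 13}} = \frac{1}{\left(-40\right) \frac{1}{44}} = \frac{1}{- \frac{10}{11}} = - \frac{11}{10}$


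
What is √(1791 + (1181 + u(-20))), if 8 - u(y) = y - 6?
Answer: 3*√334 ≈ 54.827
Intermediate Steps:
u(y) = 14 - y (u(y) = 8 - (y - 6) = 8 - (-6 + y) = 8 + (6 - y) = 14 - y)
√(1791 + (1181 + u(-20))) = √(1791 + (1181 + (14 - 1*(-20)))) = √(1791 + (1181 + (14 + 20))) = √(1791 + (1181 + 34)) = √(1791 + 1215) = √3006 = 3*√334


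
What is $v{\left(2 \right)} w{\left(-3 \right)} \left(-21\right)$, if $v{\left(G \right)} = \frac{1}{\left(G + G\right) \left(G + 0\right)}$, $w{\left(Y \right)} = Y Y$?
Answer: $- \frac{189}{8} \approx -23.625$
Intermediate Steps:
$w{\left(Y \right)} = Y^{2}$
$v{\left(G \right)} = \frac{1}{2 G^{2}}$ ($v{\left(G \right)} = \frac{1}{2 G G} = \frac{1}{2 G^{2}}$)
$v{\left(2 \right)} w{\left(-3 \right)} \left(-21\right) = \frac{1}{2 \cdot 4} \left(-3\right)^{2} \left(-21\right) = \frac{1}{2} \cdot \frac{1}{4} \cdot 9 \left(-21\right) = \frac{1}{8} \cdot 9 \left(-21\right) = \frac{9}{8} \left(-21\right) = - \frac{189}{8}$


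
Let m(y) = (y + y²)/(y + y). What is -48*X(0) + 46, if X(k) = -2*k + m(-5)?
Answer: 142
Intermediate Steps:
m(y) = (y + y²)/(2*y) (m(y) = (y + y²)/((2*y)) = (y + y²)*(1/(2*y)) = (y + y²)/(2*y))
X(k) = -2 - 2*k (X(k) = -2*k + (½ + (½)*(-5)) = -2*k + (½ - 5/2) = -2*k - 2 = -2 - 2*k)
-48*X(0) + 46 = -48*(-2 - 2*0) + 46 = -48*(-2 + 0) + 46 = -48*(-2) + 46 = 96 + 46 = 142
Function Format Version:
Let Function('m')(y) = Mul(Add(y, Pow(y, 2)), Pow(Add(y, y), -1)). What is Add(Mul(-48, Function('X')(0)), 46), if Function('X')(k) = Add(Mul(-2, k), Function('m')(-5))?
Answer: 142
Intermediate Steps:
Function('m')(y) = Mul(Rational(1, 2), Pow(y, -1), Add(y, Pow(y, 2))) (Function('m')(y) = Mul(Add(y, Pow(y, 2)), Pow(Mul(2, y), -1)) = Mul(Add(y, Pow(y, 2)), Mul(Rational(1, 2), Pow(y, -1))) = Mul(Rational(1, 2), Pow(y, -1), Add(y, Pow(y, 2))))
Function('X')(k) = Add(-2, Mul(-2, k)) (Function('X')(k) = Add(Mul(-2, k), Add(Rational(1, 2), Mul(Rational(1, 2), -5))) = Add(Mul(-2, k), Add(Rational(1, 2), Rational(-5, 2))) = Add(Mul(-2, k), -2) = Add(-2, Mul(-2, k)))
Add(Mul(-48, Function('X')(0)), 46) = Add(Mul(-48, Add(-2, Mul(-2, 0))), 46) = Add(Mul(-48, Add(-2, 0)), 46) = Add(Mul(-48, -2), 46) = Add(96, 46) = 142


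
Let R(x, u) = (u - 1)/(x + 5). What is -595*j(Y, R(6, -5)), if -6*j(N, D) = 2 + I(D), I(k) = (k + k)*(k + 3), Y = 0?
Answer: -24395/363 ≈ -67.204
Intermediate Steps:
I(k) = 2*k*(3 + k) (I(k) = (2*k)*(3 + k) = 2*k*(3 + k))
R(x, u) = (-1 + u)/(5 + x)
j(N, D) = -⅓ - D*(3 + D)/3 (j(N, D) = -(2 + 2*D*(3 + D))/6 = -⅓ - D*(3 + D)/3)
-595*j(Y, R(6, -5)) = -595*(-⅓ - (-1 - 5)/(5 + 6)*(3 + (-1 - 5)/(5 + 6))/3) = -595*(-⅓ - -6/11*(3 - 6/11)/3) = -595*(-⅓ - (1/11)*(-6)*(3 + (1/11)*(-6))/3) = -595*(-⅓ - ⅓*(-6/11)*(3 - 6/11)) = -595*(-⅓ - ⅓*(-6/11)*27/11) = -595*(-⅓ + 54/121) = -595*41/363 = -24395/363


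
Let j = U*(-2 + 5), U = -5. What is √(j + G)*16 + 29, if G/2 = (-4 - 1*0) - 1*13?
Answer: 29 + 112*I ≈ 29.0 + 112.0*I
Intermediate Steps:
j = -15 (j = -5*(-2 + 5) = -5*3 = -15)
G = -34 (G = 2*((-4 - 1*0) - 1*13) = 2*((-4 + 0) - 13) = 2*(-4 - 13) = 2*(-17) = -34)
√(j + G)*16 + 29 = √(-15 - 34)*16 + 29 = √(-49)*16 + 29 = (7*I)*16 + 29 = 112*I + 29 = 29 + 112*I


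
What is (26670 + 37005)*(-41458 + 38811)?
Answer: -168547725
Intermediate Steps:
(26670 + 37005)*(-41458 + 38811) = 63675*(-2647) = -168547725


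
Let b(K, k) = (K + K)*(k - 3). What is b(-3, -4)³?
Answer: 74088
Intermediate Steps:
b(K, k) = 2*K*(-3 + k) (b(K, k) = (2*K)*(-3 + k) = 2*K*(-3 + k))
b(-3, -4)³ = (2*(-3)*(-3 - 4))³ = (2*(-3)*(-7))³ = 42³ = 74088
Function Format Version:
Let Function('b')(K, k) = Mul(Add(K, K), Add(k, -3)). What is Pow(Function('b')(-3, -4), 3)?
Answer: 74088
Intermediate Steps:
Function('b')(K, k) = Mul(2, K, Add(-3, k)) (Function('b')(K, k) = Mul(Mul(2, K), Add(-3, k)) = Mul(2, K, Add(-3, k)))
Pow(Function('b')(-3, -4), 3) = Pow(Mul(2, -3, Add(-3, -4)), 3) = Pow(Mul(2, -3, -7), 3) = Pow(42, 3) = 74088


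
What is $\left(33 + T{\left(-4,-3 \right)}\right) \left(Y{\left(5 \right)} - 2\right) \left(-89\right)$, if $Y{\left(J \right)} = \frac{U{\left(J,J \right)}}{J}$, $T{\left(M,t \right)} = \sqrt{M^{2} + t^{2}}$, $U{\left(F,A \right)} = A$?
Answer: $3382$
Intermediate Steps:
$Y{\left(J \right)} = 1$ ($Y{\left(J \right)} = \frac{J}{J} = 1$)
$\left(33 + T{\left(-4,-3 \right)}\right) \left(Y{\left(5 \right)} - 2\right) \left(-89\right) = \left(33 + \sqrt{\left(-4\right)^{2} + \left(-3\right)^{2}}\right) \left(1 - 2\right) \left(-89\right) = \left(33 + \sqrt{16 + 9}\right) \left(-1\right) \left(-89\right) = \left(33 + \sqrt{25}\right) \left(-1\right) \left(-89\right) = \left(33 + 5\right) \left(-1\right) \left(-89\right) = 38 \left(-1\right) \left(-89\right) = \left(-38\right) \left(-89\right) = 3382$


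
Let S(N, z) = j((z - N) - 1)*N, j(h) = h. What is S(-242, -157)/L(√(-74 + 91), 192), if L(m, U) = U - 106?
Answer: -10164/43 ≈ -236.37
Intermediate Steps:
S(N, z) = N*(-1 + z - N) (S(N, z) = ((z - N) - 1)*N = (-1 + z - N)*N = N*(-1 + z - N))
L(m, U) = -106 + U
S(-242, -157)/L(√(-74 + 91), 192) = (-242*(-1 - 157 - 1*(-242)))/(-106 + 192) = -242*(-1 - 157 + 242)/86 = -242*84*(1/86) = -20328*1/86 = -10164/43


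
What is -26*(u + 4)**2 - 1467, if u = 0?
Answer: -1883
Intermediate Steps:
-26*(u + 4)**2 - 1467 = -26*(0 + 4)**2 - 1467 = -26*4**2 - 1467 = -26*16 - 1467 = -416 - 1467 = -1883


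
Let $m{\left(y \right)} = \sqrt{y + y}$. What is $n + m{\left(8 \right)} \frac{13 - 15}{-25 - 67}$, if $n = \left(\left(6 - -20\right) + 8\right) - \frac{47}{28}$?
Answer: $\frac{20871}{644} \approx 32.408$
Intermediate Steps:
$m{\left(y \right)} = \sqrt{2} \sqrt{y}$ ($m{\left(y \right)} = \sqrt{2 y} = \sqrt{2} \sqrt{y}$)
$n = \frac{905}{28}$ ($n = \left(\left(6 + 20\right) + 8\right) - \frac{47}{28} = \left(26 + 8\right) - \frac{47}{28} = 34 - \frac{47}{28} = \frac{905}{28} \approx 32.321$)
$n + m{\left(8 \right)} \frac{13 - 15}{-25 - 67} = \frac{905}{28} + \sqrt{2} \sqrt{8} \frac{13 - 15}{-25 - 67} = \frac{905}{28} + \sqrt{2} \cdot 2 \sqrt{2} \left(- \frac{2}{-92}\right) = \frac{905}{28} + 4 \left(\left(-2\right) \left(- \frac{1}{92}\right)\right) = \frac{905}{28} + 4 \cdot \frac{1}{46} = \frac{905}{28} + \frac{2}{23} = \frac{20871}{644}$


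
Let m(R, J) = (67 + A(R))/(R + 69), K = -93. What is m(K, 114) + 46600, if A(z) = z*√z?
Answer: 1118333/24 + 31*I*√93/8 ≈ 46597.0 + 37.369*I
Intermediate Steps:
A(z) = z^(3/2)
m(R, J) = (67 + R^(3/2))/(69 + R) (m(R, J) = (67 + R^(3/2))/(R + 69) = (67 + R^(3/2))/(69 + R))
m(K, 114) + 46600 = (67 + (-93)^(3/2))/(69 - 93) + 46600 = (67 - 93*I*√93)/(-24) + 46600 = -(67 - 93*I*√93)/24 + 46600 = (-67/24 + 31*I*√93/8) + 46600 = 1118333/24 + 31*I*√93/8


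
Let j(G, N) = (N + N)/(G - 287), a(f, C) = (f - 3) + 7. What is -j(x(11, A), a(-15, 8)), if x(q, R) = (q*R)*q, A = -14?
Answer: -22/1981 ≈ -0.011106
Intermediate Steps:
a(f, C) = 4 + f (a(f, C) = (-3 + f) + 7 = 4 + f)
x(q, R) = R*q² (x(q, R) = (R*q)*q = R*q²)
j(G, N) = 2*N/(-287 + G) (j(G, N) = (2*N)/(-287 + G) = 2*N/(-287 + G))
-j(x(11, A), a(-15, 8)) = -2*(4 - 15)/(-287 - 14*11²) = -2*(-11)/(-287 - 14*121) = -2*(-11)/(-287 - 1694) = -2*(-11)/(-1981) = -2*(-11)*(-1)/1981 = -1*22/1981 = -22/1981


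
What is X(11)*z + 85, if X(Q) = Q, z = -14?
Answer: -69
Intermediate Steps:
X(11)*z + 85 = 11*(-14) + 85 = -154 + 85 = -69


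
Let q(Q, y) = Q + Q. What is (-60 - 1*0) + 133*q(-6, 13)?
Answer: -1656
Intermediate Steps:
q(Q, y) = 2*Q
(-60 - 1*0) + 133*q(-6, 13) = (-60 - 1*0) + 133*(2*(-6)) = (-60 + 0) + 133*(-12) = -60 - 1596 = -1656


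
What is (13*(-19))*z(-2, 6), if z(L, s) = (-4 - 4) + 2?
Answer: 1482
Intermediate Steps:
z(L, s) = -6 (z(L, s) = -8 + 2 = -6)
(13*(-19))*z(-2, 6) = (13*(-19))*(-6) = -247*(-6) = 1482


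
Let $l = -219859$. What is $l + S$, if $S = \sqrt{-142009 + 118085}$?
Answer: $-219859 + 2 i \sqrt{5981} \approx -2.1986 \cdot 10^{5} + 154.67 i$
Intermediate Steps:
$S = 2 i \sqrt{5981}$ ($S = \sqrt{-23924} = 2 i \sqrt{5981} \approx 154.67 i$)
$l + S = -219859 + 2 i \sqrt{5981}$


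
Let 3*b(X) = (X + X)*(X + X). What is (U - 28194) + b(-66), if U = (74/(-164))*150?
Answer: -920601/41 ≈ -22454.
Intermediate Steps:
b(X) = 4*X²/3 (b(X) = ((X + X)*(X + X))/3 = ((2*X)*(2*X))/3 = (4*X²)/3 = 4*X²/3)
U = -2775/41 (U = (74*(-1/164))*150 = -37/82*150 = -2775/41 ≈ -67.683)
(U - 28194) + b(-66) = (-2775/41 - 28194) + (4/3)*(-66)² = -1158729/41 + (4/3)*4356 = -1158729/41 + 5808 = -920601/41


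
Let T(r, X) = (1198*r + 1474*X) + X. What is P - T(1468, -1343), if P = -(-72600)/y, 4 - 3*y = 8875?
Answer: 657153177/2957 ≈ 2.2224e+5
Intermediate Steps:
y = -2957 (y = 4/3 - ⅓*8875 = 4/3 - 8875/3 = -2957)
P = -72600/2957 (P = -(-72600)/(-2957) = -(-72600)*(-1)/2957 = -20*3630/2957 = -72600/2957 ≈ -24.552)
T(r, X) = 1198*r + 1475*X
P - T(1468, -1343) = -72600/2957 - (1198*1468 + 1475*(-1343)) = -72600/2957 - (1758664 - 1980925) = -72600/2957 - 1*(-222261) = -72600/2957 + 222261 = 657153177/2957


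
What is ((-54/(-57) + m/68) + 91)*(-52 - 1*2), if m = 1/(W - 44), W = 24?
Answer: -64149327/12920 ≈ -4965.1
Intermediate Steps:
m = -1/20 (m = 1/(24 - 44) = 1/(-20) = -1/20 ≈ -0.050000)
((-54/(-57) + m/68) + 91)*(-52 - 1*2) = ((-54/(-57) - 1/20/68) + 91)*(-52 - 1*2) = ((-54*(-1/57) - 1/20*1/68) + 91)*(-52 - 2) = ((18/19 - 1/1360) + 91)*(-54) = (24461/25840 + 91)*(-54) = (2375901/25840)*(-54) = -64149327/12920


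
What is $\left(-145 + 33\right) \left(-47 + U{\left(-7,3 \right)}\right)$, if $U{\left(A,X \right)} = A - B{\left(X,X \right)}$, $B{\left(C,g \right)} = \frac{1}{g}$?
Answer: $\frac{18256}{3} \approx 6085.3$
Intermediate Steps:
$U{\left(A,X \right)} = A - \frac{1}{X}$
$\left(-145 + 33\right) \left(-47 + U{\left(-7,3 \right)}\right) = \left(-145 + 33\right) \left(-47 - \frac{22}{3}\right) = - 112 \left(-47 - \frac{22}{3}\right) = \left(-112\right) \left(- \frac{163}{3}\right) = \frac{18256}{3}$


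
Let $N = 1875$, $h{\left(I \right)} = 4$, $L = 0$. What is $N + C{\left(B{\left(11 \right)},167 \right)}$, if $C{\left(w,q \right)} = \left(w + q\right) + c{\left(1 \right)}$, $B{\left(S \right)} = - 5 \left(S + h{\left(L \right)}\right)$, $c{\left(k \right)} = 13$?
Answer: $1980$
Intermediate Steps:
$B{\left(S \right)} = -20 - 5 S$ ($B{\left(S \right)} = - 5 \left(S + 4\right) = - 5 \left(4 + S\right) = -20 - 5 S$)
$C{\left(w,q \right)} = 13 + q + w$ ($C{\left(w,q \right)} = \left(w + q\right) + 13 = \left(q + w\right) + 13 = 13 + q + w$)
$N + C{\left(B{\left(11 \right)},167 \right)} = 1875 + \left(13 + 167 - 75\right) = 1875 + 105 = 1980$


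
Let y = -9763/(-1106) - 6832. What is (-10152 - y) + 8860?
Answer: 6117477/1106 ≈ 5531.2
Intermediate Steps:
y = -7546429/1106 (y = -9763*(-1/1106) - 6832 = 9763/1106 - 6832 = -7546429/1106 ≈ -6823.2)
(-10152 - y) + 8860 = (-10152 - 1*(-7546429/1106)) + 8860 = (-10152 + 7546429/1106) + 8860 = -3681683/1106 + 8860 = 6117477/1106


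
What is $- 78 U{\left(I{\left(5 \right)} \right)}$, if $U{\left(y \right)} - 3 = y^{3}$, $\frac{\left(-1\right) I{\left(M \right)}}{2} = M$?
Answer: $77766$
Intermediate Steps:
$I{\left(M \right)} = - 2 M$
$U{\left(y \right)} = 3 + y^{3}$
$- 78 U{\left(I{\left(5 \right)} \right)} = - 78 \left(3 + \left(\left(-2\right) 5\right)^{3}\right) = - 78 \left(3 + \left(-10\right)^{3}\right) = - 78 \left(3 - 1000\right) = \left(-78\right) \left(-997\right) = 77766$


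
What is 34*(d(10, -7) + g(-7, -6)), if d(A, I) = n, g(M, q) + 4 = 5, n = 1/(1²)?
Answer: 68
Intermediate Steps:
n = 1 (n = 1/1 = 1)
g(M, q) = 1 (g(M, q) = -4 + 5 = 1)
d(A, I) = 1
34*(d(10, -7) + g(-7, -6)) = 34*(1 + 1) = 34*2 = 68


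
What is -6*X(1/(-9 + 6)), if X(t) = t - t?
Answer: 0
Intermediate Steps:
X(t) = 0
-6*X(1/(-9 + 6)) = -6*0 = 0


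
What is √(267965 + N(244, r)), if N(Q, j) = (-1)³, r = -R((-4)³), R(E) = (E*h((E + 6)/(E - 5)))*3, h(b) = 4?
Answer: 2*√66991 ≈ 517.65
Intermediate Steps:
R(E) = 12*E (R(E) = (E*4)*3 = (4*E)*3 = 12*E)
r = 768 (r = -12*(-4)³ = -12*(-64) = -1*(-768) = 768)
N(Q, j) = -1
√(267965 + N(244, r)) = √(267965 - 1) = √267964 = 2*√66991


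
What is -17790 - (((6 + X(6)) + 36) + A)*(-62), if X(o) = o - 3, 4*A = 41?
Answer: -28729/2 ≈ -14365.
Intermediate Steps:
A = 41/4 (A = (1/4)*41 = 41/4 ≈ 10.250)
X(o) = -3 + o
-17790 - (((6 + X(6)) + 36) + A)*(-62) = -17790 - (((6 + (-3 + 6)) + 36) + 41/4)*(-62) = -17790 - (((6 + 3) + 36) + 41/4)*(-62) = -17790 - ((9 + 36) + 41/4)*(-62) = -17790 - (45 + 41/4)*(-62) = -17790 - 221*(-62)/4 = -17790 - 1*(-6851/2) = -17790 + 6851/2 = -28729/2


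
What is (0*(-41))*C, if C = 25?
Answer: 0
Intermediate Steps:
(0*(-41))*C = (0*(-41))*25 = 0*25 = 0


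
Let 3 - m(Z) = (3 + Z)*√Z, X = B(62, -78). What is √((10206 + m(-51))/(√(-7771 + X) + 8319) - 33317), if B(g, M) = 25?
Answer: √((-277153914 - 33317*I*√7746 + 48*I*√51)/(8319 + I*√7746)) ≈ 0.e-4 + 182.53*I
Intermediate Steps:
X = 25
m(Z) = 3 - √Z*(3 + Z) (m(Z) = 3 - (3 + Z)*√Z = 3 - √Z*(3 + Z))
√((10206 + m(-51))/(√(-7771 + X) + 8319) - 33317) = √((10206 + (3 - (-51)^(3/2) - 3*I*√51))/(√(-7771 + 25) + 8319) - 33317) = √((10206 + (3 - (-51)*I*√51 - 3*I*√51))/(√(-7746) + 8319) - 33317) = √((10206 + (3 + 51*I*√51 - 3*I*√51))/(I*√7746 + 8319) - 33317) = √((10206 + (3 + 48*I*√51))/(8319 + I*√7746) - 33317) = √((10209 + 48*I*√51)/(8319 + I*√7746) - 33317) = √(-33317 + (10209 + 48*I*√51)/(8319 + I*√7746))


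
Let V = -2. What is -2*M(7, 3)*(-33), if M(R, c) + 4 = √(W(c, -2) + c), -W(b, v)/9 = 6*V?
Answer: -264 + 66*√111 ≈ 431.35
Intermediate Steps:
W(b, v) = 108 (W(b, v) = -54*(-2) = -9*(-12) = 108)
M(R, c) = -4 + √(108 + c)
-2*M(7, 3)*(-33) = -2*(-4 + √(108 + 3))*(-33) = -2*(-4 + √111)*(-33) = (8 - 2*√111)*(-33) = -264 + 66*√111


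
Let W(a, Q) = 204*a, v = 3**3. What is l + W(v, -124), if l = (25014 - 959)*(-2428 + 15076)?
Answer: 304253148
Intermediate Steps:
v = 27
l = 304247640 (l = 24055*12648 = 304247640)
l + W(v, -124) = 304247640 + 204*27 = 304247640 + 5508 = 304253148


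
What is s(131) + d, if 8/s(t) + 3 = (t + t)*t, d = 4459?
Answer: 153028429/34319 ≈ 4459.0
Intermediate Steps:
s(t) = 8/(-3 + 2*t²) (s(t) = 8/(-3 + (t + t)*t) = 8/(-3 + (2*t)*t) = 8/(-3 + 2*t²))
s(131) + d = 8/(-3 + 2*131²) + 4459 = 8/(-3 + 2*17161) + 4459 = 8/(-3 + 34322) + 4459 = 8/34319 + 4459 = 153028429/34319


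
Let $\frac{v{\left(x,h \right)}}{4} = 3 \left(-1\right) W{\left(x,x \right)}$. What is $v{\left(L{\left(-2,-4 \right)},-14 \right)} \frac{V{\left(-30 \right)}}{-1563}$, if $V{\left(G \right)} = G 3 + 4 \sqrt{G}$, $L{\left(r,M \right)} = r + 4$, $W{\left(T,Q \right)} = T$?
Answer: $- \frac{720}{521} + \frac{32 i \sqrt{30}}{521} \approx -1.382 + 0.33641 i$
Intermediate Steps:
$L{\left(r,M \right)} = 4 + r$
$V{\left(G \right)} = 3 G + 4 \sqrt{G}$
$v{\left(x,h \right)} = - 12 x$ ($v{\left(x,h \right)} = 4 \cdot 3 \left(-1\right) x = 4 \left(- 3 x\right) = - 12 x$)
$v{\left(L{\left(-2,-4 \right)},-14 \right)} \frac{V{\left(-30 \right)}}{-1563} = - 12 \left(4 - 2\right) \frac{3 \left(-30\right) + 4 \sqrt{-30}}{-1563} = \left(-12\right) 2 \left(-90 + 4 i \sqrt{30}\right) \left(- \frac{1}{1563}\right) = - 24 \left(-90 + 4 i \sqrt{30}\right) \left(- \frac{1}{1563}\right) = - 24 \left(\frac{30}{521} - \frac{4 i \sqrt{30}}{1563}\right) = - \frac{720}{521} + \frac{32 i \sqrt{30}}{521}$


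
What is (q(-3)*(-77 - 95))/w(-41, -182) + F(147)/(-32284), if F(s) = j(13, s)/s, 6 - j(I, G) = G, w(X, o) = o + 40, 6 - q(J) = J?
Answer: 1224406321/112316036 ≈ 10.901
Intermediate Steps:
q(J) = 6 - J
w(X, o) = 40 + o
j(I, G) = 6 - G
F(s) = (6 - s)/s
(q(-3)*(-77 - 95))/w(-41, -182) + F(147)/(-32284) = ((6 - 1*(-3))*(-77 - 95))/(40 - 182) + ((6 - 1*147)/147)/(-32284) = ((6 + 3)*(-172))/(-142) + ((6 - 147)/147)*(-1/32284) = (9*(-172))*(-1/142) + ((1/147)*(-141))*(-1/32284) = -1548*(-1/142) - 47/49*(-1/32284) = 774/71 + 47/1581916 = 1224406321/112316036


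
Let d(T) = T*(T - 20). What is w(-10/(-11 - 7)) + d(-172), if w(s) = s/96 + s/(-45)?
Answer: 85598191/2592 ≈ 33024.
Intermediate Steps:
w(s) = -17*s/1440 (w(s) = s*(1/96) + s*(-1/45) = s/96 - s/45 = -17*s/1440)
d(T) = T*(-20 + T)
w(-10/(-11 - 7)) + d(-172) = -(-17)/(144*(-11 - 7)) - 172*(-20 - 172) = -(-17)/(144*(-18)) - 172*(-192) = -(-17)*(-1)/(144*18) + 33024 = -17/1440*5/9 + 33024 = -17/2592 + 33024 = 85598191/2592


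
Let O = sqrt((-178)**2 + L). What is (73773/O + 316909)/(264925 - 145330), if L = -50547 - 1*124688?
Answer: 316909/119595 - 3513*I*sqrt(143551)/817522945 ≈ 2.6499 - 0.0016281*I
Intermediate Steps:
L = -175235 (L = -50547 - 124688 = -175235)
O = I*sqrt(143551) (O = sqrt((-178)**2 - 175235) = sqrt(31684 - 175235) = sqrt(-143551) = I*sqrt(143551) ≈ 378.88*I)
(73773/O + 316909)/(264925 - 145330) = (73773/((I*sqrt(143551))) + 316909)/(264925 - 145330) = (73773*(-I*sqrt(143551)/143551) + 316909)/119595 = (-73773*I*sqrt(143551)/143551 + 316909)*(1/119595) = (316909 - 73773*I*sqrt(143551)/143551)*(1/119595) = 316909/119595 - 3513*I*sqrt(143551)/817522945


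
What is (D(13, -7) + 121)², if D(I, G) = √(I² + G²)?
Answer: (121 + √218)² ≈ 18432.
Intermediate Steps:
D(I, G) = √(G² + I²)
(D(13, -7) + 121)² = (√((-7)² + 13²) + 121)² = (√(49 + 169) + 121)² = (√218 + 121)² = (121 + √218)²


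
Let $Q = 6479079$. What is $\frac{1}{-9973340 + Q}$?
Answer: $- \frac{1}{3494261} \approx -2.8618 \cdot 10^{-7}$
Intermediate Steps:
$\frac{1}{-9973340 + Q} = \frac{1}{-9973340 + 6479079} = \frac{1}{-3494261} = - \frac{1}{3494261}$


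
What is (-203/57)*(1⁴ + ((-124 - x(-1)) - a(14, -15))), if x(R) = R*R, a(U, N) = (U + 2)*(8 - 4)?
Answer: 38164/57 ≈ 669.54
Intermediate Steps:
a(U, N) = 8 + 4*U (a(U, N) = (2 + U)*4 = 8 + 4*U)
x(R) = R²
(-203/57)*(1⁴ + ((-124 - x(-1)) - a(14, -15))) = (-203/57)*(1⁴ + ((-124 - 1*(-1)²) - (8 + 4*14))) = (-203*1/57)*(1 + ((-124 - 1*1) - (8 + 56))) = -203*(1 + ((-124 - 1) - 1*64))/57 = -203*(1 + (-125 - 64))/57 = -203*(1 - 189)/57 = -203/57*(-188) = 38164/57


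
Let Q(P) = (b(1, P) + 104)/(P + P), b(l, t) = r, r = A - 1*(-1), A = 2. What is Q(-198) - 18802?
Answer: -7445699/396 ≈ -18802.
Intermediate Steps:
r = 3 (r = 2 - 1*(-1) = 2 + 1 = 3)
b(l, t) = 3
Q(P) = 107/(2*P) (Q(P) = (3 + 104)/(P + P) = 107/((2*P)) = 107*(1/(2*P)) = 107/(2*P))
Q(-198) - 18802 = (107/2)/(-198) - 18802 = (107/2)*(-1/198) - 18802 = -107/396 - 18802 = -7445699/396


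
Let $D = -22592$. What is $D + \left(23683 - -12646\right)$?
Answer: $13737$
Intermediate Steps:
$D + \left(23683 - -12646\right) = -22592 + \left(23683 - -12646\right) = -22592 + \left(23683 + 12646\right) = -22592 + 36329 = 13737$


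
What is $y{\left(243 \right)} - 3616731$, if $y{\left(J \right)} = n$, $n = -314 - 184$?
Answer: $-3617229$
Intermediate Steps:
$n = -498$ ($n = -314 - 184 = -498$)
$y{\left(J \right)} = -498$
$y{\left(243 \right)} - 3616731 = -498 - 3616731 = -3617229$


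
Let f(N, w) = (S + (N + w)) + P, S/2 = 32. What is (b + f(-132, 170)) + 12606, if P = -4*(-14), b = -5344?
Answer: 7420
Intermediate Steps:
S = 64 (S = 2*32 = 64)
P = 56
f(N, w) = 120 + N + w (f(N, w) = (64 + (N + w)) + 56 = (64 + N + w) + 56 = 120 + N + w)
(b + f(-132, 170)) + 12606 = (-5344 + (120 - 132 + 170)) + 12606 = (-5344 + 158) + 12606 = -5186 + 12606 = 7420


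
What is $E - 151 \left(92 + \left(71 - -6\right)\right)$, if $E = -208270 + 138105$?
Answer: $-95684$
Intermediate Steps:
$E = -70165$
$E - 151 \left(92 + \left(71 - -6\right)\right) = -70165 - 151 \left(92 + \left(71 - -6\right)\right) = -70165 - 151 \left(92 + \left(71 + 6\right)\right) = -70165 - 151 \left(92 + 77\right) = -70165 - 25519 = -95684$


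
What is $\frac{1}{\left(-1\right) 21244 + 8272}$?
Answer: $- \frac{1}{12972} \approx -7.7089 \cdot 10^{-5}$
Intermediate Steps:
$\frac{1}{\left(-1\right) 21244 + 8272} = \frac{1}{-21244 + 8272} = \frac{1}{-12972} = - \frac{1}{12972}$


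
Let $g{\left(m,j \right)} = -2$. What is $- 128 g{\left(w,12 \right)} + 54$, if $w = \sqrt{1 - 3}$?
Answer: $310$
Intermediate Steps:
$w = i \sqrt{2}$ ($w = \sqrt{-2} = i \sqrt{2} \approx 1.4142 i$)
$- 128 g{\left(w,12 \right)} + 54 = \left(-128\right) \left(-2\right) + 54 = 256 + 54 = 310$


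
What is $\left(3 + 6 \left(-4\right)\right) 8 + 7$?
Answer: $-161$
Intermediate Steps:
$\left(3 + 6 \left(-4\right)\right) 8 + 7 = \left(3 - 24\right) 8 + 7 = \left(-21\right) 8 + 7 = -168 + 7 = -161$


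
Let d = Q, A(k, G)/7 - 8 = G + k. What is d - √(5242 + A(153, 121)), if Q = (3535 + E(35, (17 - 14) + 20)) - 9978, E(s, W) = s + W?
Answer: -6385 - 4*√451 ≈ -6469.9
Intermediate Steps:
A(k, G) = 56 + 7*G + 7*k (A(k, G) = 56 + 7*(G + k) = 56 + (7*G + 7*k) = 56 + 7*G + 7*k)
E(s, W) = W + s
Q = -6385 (Q = (3535 + (((17 - 14) + 20) + 35)) - 9978 = (3535 + ((3 + 20) + 35)) - 9978 = (3535 + (23 + 35)) - 9978 = (3535 + 58) - 9978 = 3593 - 9978 = -6385)
d = -6385
d - √(5242 + A(153, 121)) = -6385 - √(5242 + (56 + 7*121 + 7*153)) = -6385 - √(5242 + (56 + 847 + 1071)) = -6385 - √(5242 + 1974) = -6385 - √7216 = -6385 - 4*√451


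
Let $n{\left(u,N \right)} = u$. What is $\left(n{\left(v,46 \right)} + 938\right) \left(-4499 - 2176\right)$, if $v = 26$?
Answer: $-6434700$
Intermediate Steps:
$\left(n{\left(v,46 \right)} + 938\right) \left(-4499 - 2176\right) = \left(26 + 938\right) \left(-4499 - 2176\right) = 964 \left(-6675\right) = -6434700$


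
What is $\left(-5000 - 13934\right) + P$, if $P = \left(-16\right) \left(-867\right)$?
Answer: $-5062$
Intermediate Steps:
$P = 13872$
$\left(-5000 - 13934\right) + P = \left(-5000 - 13934\right) + 13872 = -18934 + 13872 = -5062$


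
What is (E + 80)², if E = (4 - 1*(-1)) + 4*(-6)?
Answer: 3721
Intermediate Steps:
E = -19 (E = (4 + 1) - 24 = 5 - 24 = -19)
(E + 80)² = (-19 + 80)² = 61² = 3721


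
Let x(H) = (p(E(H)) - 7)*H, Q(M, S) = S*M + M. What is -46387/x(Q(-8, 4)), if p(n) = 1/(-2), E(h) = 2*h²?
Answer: -46387/300 ≈ -154.62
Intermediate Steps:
Q(M, S) = M + M*S (Q(M, S) = M*S + M = M + M*S)
p(n) = -½
x(H) = -15*H/2 (x(H) = (-½ - 7)*H = -15*H/2)
-46387/x(Q(-8, 4)) = -46387*1/(60*(1 + 4)) = -46387/((-(-60)*5)) = -46387/((-15/2*(-40))) = -46387/300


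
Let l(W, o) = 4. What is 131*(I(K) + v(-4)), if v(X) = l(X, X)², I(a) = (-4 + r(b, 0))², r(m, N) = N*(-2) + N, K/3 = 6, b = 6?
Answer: 4192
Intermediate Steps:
K = 18 (K = 3*6 = 18)
r(m, N) = -N (r(m, N) = -2*N + N = -N)
I(a) = 16 (I(a) = (-4 - 1*0)² = (-4 + 0)² = (-4)² = 16)
v(X) = 16 (v(X) = 4² = 16)
131*(I(K) + v(-4)) = 131*(16 + 16) = 131*32 = 4192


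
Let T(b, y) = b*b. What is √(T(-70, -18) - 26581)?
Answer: 3*I*√2409 ≈ 147.24*I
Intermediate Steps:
T(b, y) = b²
√(T(-70, -18) - 26581) = √((-70)² - 26581) = √(4900 - 26581) = √(-21681) = 3*I*√2409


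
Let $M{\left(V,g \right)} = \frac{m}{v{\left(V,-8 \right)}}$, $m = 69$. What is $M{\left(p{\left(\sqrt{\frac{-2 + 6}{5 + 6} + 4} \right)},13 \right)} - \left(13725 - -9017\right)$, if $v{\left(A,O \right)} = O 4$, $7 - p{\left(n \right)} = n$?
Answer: $- \frac{727813}{32} \approx -22744.0$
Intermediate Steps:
$p{\left(n \right)} = 7 - n$
$v{\left(A,O \right)} = 4 O$
$M{\left(V,g \right)} = - \frac{69}{32}$ ($M{\left(V,g \right)} = \frac{69}{4 \left(-8\right)} = \frac{69}{-32} = 69 \left(- \frac{1}{32}\right) = - \frac{69}{32}$)
$M{\left(p{\left(\sqrt{\frac{-2 + 6}{5 + 6} + 4} \right)},13 \right)} - \left(13725 - -9017\right) = - \frac{69}{32} - \left(13725 - -9017\right) = - \frac{69}{32} - \left(13725 + 9017\right) = - \frac{69}{32} - 22742 = - \frac{727813}{32}$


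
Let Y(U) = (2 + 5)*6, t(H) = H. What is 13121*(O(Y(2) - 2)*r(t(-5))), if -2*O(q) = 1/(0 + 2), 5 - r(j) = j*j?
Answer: 65605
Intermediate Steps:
r(j) = 5 - j**2 (r(j) = 5 - j*j = 5 - j**2)
Y(U) = 42 (Y(U) = 7*6 = 42)
O(q) = -1/4 (O(q) = -1/(2*(0 + 2)) = -1/2/2 = -1/2*1/2 = -1/4)
13121*(O(Y(2) - 2)*r(t(-5))) = 13121*(-(5 - 1*(-5)**2)/4) = 13121*(-(5 - 1*25)/4) = 13121*(-(5 - 25)/4) = 13121*(-1/4*(-20)) = 13121*5 = 65605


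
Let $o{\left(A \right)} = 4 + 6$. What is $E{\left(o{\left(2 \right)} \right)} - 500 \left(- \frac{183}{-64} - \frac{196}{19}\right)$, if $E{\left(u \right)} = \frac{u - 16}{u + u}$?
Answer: $\frac{5666419}{1520} \approx 3727.9$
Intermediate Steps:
$o{\left(A \right)} = 10$
$E{\left(u \right)} = \frac{-16 + u}{2 u}$
$E{\left(o{\left(2 \right)} \right)} - 500 \left(- \frac{183}{-64} - \frac{196}{19}\right) = \frac{-16 + 10}{2 \cdot 10} - 500 \left(- \frac{183}{-64} - \frac{196}{19}\right) = \frac{1}{2} \cdot \frac{1}{10} \left(-6\right) - 500 \left(\left(-183\right) \left(- \frac{1}{64}\right) - \frac{196}{19}\right) = - \frac{3}{10} - 500 \left(\frac{183}{64} - \frac{196}{19}\right) = - \frac{3}{10} - - \frac{1133375}{304} = - \frac{3}{10} + \frac{1133375}{304} = \frac{5666419}{1520}$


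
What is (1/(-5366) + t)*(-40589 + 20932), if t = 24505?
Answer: -2584774196653/5366 ≈ -4.8169e+8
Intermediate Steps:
(1/(-5366) + t)*(-40589 + 20932) = (1/(-5366) + 24505)*(-40589 + 20932) = (-1/5366 + 24505)*(-19657) = (131493829/5366)*(-19657) = -2584774196653/5366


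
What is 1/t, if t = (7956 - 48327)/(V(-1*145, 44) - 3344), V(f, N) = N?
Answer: 1100/13457 ≈ 0.081742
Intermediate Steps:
t = 13457/1100 (t = (7956 - 48327)/(44 - 3344) = -40371/(-3300) = -40371*(-1/3300) = 13457/1100 ≈ 12.234)
1/t = 1/(13457/1100) = 1100/13457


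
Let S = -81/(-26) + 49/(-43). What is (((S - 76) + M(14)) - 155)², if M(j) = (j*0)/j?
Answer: 65561090401/1249924 ≈ 52452.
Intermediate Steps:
S = 2209/1118 (S = -81*(-1/26) + 49*(-1/43) = 81/26 - 49/43 = 2209/1118 ≈ 1.9758)
M(j) = 0 (M(j) = 0/j = 0)
(((S - 76) + M(14)) - 155)² = (((2209/1118 - 76) + 0) - 155)² = ((-82759/1118 + 0) - 155)² = (-82759/1118 - 155)² = (-256049/1118)² = 65561090401/1249924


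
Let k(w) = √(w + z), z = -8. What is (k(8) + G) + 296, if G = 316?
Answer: 612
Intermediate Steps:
k(w) = √(-8 + w) (k(w) = √(w - 8) = √(-8 + w))
(k(8) + G) + 296 = (√(-8 + 8) + 316) + 296 = (√0 + 316) + 296 = (0 + 316) + 296 = 316 + 296 = 612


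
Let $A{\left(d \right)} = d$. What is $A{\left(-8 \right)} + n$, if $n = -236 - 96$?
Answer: $-340$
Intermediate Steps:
$n = -332$ ($n = -236 - 96 = -332$)
$A{\left(-8 \right)} + n = -8 - 332 = -340$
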